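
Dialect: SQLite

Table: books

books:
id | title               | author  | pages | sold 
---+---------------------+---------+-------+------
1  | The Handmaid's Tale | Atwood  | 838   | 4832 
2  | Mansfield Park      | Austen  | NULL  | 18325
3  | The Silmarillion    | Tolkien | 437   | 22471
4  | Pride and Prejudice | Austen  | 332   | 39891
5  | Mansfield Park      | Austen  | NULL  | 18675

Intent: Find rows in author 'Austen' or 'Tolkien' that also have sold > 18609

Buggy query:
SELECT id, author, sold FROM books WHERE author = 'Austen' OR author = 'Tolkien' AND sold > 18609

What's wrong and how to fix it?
Bug: AND binds tighter than OR, so this parses as author = 'Austen' OR (author = 'Tolkien' AND sold > 18609)

Fix: Group the OR with parentheses (or use IN), then AND the threshold

Corrected query:
SELECT id, author, sold FROM books WHERE (author = 'Austen' OR author = 'Tolkien') AND sold > 18609

Result:
id | author  | sold 
---+---------+------
3  | Tolkien | 22471
4  | Austen  | 39891
5  | Austen  | 18675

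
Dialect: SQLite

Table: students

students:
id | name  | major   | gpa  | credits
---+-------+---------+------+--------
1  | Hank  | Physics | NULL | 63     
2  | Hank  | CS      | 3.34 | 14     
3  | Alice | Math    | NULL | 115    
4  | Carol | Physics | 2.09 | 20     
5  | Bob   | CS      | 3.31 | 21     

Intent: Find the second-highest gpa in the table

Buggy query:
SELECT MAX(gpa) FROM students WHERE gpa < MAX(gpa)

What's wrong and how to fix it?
Bug: The inner MAX is an aggregate inside WHERE, which is not allowed

Fix: Put the inner MAX in a scalar subquery

Corrected query:
SELECT MAX(gpa) FROM students WHERE gpa < (SELECT MAX(gpa) FROM students)

Result:
MAX(gpa)
--------
3.31    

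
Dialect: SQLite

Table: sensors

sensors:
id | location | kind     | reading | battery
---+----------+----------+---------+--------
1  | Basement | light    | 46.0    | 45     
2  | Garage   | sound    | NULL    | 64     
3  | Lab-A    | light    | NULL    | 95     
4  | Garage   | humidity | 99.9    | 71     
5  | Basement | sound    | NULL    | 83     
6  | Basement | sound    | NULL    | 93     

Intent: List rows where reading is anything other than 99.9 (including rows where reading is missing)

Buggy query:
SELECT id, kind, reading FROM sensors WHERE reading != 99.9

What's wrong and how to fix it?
Bug: Inequality against NULL is unknown, not true; rows with NULL are dropped

Fix: Add an explicit OR reading IS NULL to include the missing-value rows

Corrected query:
SELECT id, kind, reading FROM sensors WHERE reading != 99.9 OR reading IS NULL

Result:
id | kind  | reading
---+-------+--------
1  | light | 46     
2  | sound | NULL   
3  | light | NULL   
5  | sound | NULL   
6  | sound | NULL   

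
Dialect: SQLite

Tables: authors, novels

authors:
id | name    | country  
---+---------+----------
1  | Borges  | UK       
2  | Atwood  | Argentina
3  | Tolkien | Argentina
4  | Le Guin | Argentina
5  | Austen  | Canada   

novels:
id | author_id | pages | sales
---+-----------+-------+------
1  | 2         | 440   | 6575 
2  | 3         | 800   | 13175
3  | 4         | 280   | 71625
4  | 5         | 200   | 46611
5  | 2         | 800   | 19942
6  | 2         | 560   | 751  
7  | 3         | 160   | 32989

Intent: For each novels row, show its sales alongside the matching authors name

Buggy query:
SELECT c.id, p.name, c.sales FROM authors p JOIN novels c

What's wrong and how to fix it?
Bug: JOIN with no ON clause produces a cartesian product; every novels row pairs with every authors row

Fix: Add ON c.author_id = p.id to the JOIN

Corrected query:
SELECT c.id, p.name, c.sales FROM authors p JOIN novels c ON c.author_id = p.id

Result:
id | name    | sales
---+---------+------
1  | Atwood  | 6575 
2  | Tolkien | 13175
3  | Le Guin | 71625
4  | Austen  | 46611
5  | Atwood  | 19942
6  | Atwood  | 751  
7  | Tolkien | 32989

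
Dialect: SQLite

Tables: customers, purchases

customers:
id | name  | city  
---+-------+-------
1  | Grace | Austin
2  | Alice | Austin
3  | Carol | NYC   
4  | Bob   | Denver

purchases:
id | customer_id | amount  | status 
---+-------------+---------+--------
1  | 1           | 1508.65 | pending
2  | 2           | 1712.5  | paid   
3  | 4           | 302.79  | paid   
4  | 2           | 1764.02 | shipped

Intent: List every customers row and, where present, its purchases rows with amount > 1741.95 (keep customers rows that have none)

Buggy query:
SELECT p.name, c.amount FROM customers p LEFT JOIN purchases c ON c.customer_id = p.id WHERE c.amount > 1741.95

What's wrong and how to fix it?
Bug: A WHERE condition on the right-hand table after LEFT JOIN drops unmatched parents

Fix: Move the right-table condition into the ON clause so unmatched parents are kept

Corrected query:
SELECT p.name, c.amount FROM customers p LEFT JOIN purchases c ON c.customer_id = p.id AND c.amount > 1741.95

Result:
name  | amount 
------+--------
Grace | NULL   
Alice | 1764.02
Carol | NULL   
Bob   | NULL   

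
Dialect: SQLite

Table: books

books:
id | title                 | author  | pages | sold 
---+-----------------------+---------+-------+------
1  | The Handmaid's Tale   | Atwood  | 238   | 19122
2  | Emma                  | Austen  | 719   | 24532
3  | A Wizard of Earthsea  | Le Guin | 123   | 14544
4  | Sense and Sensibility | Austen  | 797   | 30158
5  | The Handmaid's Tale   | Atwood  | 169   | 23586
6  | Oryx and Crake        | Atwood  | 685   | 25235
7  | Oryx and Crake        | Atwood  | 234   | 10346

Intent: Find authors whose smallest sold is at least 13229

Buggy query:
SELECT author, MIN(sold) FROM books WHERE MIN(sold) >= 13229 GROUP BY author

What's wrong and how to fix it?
Bug: MIN() in WHERE is a misuse of aggregate

Fix: Use HAVING for the per-group MIN condition

Corrected query:
SELECT author, MIN(sold) FROM books GROUP BY author HAVING MIN(sold) >= 13229

Result:
author  | MIN(sold)
--------+----------
Austen  | 24532    
Le Guin | 14544    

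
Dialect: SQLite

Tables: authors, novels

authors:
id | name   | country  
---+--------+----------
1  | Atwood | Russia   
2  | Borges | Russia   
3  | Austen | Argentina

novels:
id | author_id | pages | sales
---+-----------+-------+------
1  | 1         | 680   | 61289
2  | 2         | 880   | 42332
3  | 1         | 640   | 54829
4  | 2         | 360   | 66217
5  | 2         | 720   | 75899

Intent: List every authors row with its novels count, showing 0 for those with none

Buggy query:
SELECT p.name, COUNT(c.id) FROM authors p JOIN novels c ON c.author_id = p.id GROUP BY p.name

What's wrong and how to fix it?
Bug: INNER JOIN drops authors rows that have no matching novels rows

Fix: Use LEFT JOIN so parents without children still appear (COUNT(c.id) gives 0)

Corrected query:
SELECT p.name, COUNT(c.id) FROM authors p LEFT JOIN novels c ON c.author_id = p.id GROUP BY p.name

Result:
name   | COUNT(c.id)
-------+------------
Atwood | 2          
Austen | 0          
Borges | 3          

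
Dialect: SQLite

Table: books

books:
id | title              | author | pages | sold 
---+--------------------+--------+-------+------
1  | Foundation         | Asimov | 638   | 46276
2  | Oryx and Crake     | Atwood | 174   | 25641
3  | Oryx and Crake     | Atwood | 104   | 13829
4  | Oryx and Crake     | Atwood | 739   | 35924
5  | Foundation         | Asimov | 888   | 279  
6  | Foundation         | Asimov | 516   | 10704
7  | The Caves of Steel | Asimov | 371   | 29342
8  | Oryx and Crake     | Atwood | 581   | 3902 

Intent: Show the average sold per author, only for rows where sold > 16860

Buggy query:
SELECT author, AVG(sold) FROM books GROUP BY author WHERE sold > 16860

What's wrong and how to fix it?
Bug: Row-level WHERE must come before GROUP BY in the clause order

Fix: Place WHERE between FROM and GROUP BY

Corrected query:
SELECT author, AVG(sold) FROM books WHERE sold > 16860 GROUP BY author

Result:
author | AVG(sold)
-------+----------
Asimov | 37809    
Atwood | 30782.5  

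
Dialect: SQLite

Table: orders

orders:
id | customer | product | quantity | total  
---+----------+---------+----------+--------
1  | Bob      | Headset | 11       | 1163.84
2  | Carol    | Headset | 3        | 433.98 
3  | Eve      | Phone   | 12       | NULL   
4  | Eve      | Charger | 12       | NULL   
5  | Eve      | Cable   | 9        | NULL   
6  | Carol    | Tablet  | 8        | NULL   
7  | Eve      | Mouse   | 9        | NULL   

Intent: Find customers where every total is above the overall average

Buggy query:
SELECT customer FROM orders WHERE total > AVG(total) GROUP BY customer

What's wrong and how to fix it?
Bug: WHERE evaluates per row before aggregation, so AVG() is unavailable

Fix: Compute the overall average in a scalar subquery and compare each group's MIN against it in HAVING

Corrected query:
SELECT customer FROM orders GROUP BY customer HAVING MIN(total) > (SELECT AVG(total) FROM orders)

Result:
customer
--------
Bob     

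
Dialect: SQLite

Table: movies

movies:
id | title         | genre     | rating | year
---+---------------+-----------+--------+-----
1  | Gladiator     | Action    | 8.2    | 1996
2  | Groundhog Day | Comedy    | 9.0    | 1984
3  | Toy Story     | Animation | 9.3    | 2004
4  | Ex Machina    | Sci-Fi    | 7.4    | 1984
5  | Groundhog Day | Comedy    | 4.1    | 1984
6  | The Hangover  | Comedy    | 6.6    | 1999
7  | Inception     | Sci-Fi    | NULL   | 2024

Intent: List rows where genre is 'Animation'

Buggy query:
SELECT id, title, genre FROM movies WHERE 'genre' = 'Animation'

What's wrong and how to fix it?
Bug: 'genre' in single quotes is a string literal, not the column; the comparison is literal-vs-literal and never true

Fix: Remove the quotes around the column name (or use double quotes for an identifier)

Corrected query:
SELECT id, title, genre FROM movies WHERE genre = 'Animation'

Result:
id | title     | genre    
---+-----------+----------
3  | Toy Story | Animation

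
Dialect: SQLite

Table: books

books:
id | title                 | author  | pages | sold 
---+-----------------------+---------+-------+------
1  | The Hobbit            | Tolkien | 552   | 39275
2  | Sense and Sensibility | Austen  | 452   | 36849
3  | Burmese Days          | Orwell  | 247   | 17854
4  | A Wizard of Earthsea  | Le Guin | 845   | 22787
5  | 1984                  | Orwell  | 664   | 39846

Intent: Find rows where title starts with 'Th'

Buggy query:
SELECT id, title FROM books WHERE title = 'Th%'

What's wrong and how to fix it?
Bug: '=' compares the literal string including the % character; pattern matching needs LIKE

Fix: Use LIKE for wildcard pattern matching

Corrected query:
SELECT id, title FROM books WHERE title LIKE 'Th%'

Result:
id | title     
---+-----------
1  | The Hobbit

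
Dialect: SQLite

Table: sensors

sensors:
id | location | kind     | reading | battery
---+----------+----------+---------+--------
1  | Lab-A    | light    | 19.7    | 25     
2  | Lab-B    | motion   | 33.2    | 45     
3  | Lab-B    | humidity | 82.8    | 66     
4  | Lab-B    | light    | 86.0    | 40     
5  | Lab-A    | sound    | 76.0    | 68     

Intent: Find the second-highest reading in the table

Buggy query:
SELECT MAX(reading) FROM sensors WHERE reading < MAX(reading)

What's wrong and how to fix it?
Bug: The inner MAX is an aggregate inside WHERE, which is not allowed

Fix: Put the inner MAX in a scalar subquery

Corrected query:
SELECT MAX(reading) FROM sensors WHERE reading < (SELECT MAX(reading) FROM sensors)

Result:
MAX(reading)
------------
82.8        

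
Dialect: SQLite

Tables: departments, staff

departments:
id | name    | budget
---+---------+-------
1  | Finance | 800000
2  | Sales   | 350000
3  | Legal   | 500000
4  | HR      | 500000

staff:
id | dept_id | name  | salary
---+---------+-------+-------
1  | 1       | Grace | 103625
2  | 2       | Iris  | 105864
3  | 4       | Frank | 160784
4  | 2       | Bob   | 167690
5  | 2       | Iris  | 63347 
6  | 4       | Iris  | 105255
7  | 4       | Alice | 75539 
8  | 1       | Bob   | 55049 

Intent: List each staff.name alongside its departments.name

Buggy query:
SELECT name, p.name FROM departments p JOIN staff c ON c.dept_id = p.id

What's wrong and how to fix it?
Bug: Both tables have a 'name' column; the unqualified reference is ambiguous

Fix: Prefix ambiguous columns with the table alias

Corrected query:
SELECT c.name, p.name FROM departments p JOIN staff c ON c.dept_id = p.id

Result:
name  | name   
------+--------
Grace | Finance
Iris  | Sales  
Frank | HR     
Bob   | Sales  
Iris  | Sales  
Iris  | HR     
Alice | HR     
Bob   | Finance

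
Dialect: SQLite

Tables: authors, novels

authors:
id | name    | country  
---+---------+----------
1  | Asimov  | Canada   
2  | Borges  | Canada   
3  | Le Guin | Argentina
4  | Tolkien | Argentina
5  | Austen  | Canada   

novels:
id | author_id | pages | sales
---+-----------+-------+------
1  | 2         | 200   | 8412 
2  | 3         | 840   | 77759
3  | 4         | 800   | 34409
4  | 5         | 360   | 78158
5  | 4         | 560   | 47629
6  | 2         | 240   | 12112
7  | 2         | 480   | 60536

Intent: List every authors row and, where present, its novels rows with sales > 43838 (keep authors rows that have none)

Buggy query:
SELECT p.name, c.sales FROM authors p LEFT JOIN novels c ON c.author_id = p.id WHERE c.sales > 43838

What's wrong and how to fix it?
Bug: Filtering c.sales in WHERE discards the NULL rows produced by LEFT JOIN, turning it into an inner join

Fix: Move the right-table condition into the ON clause so unmatched parents are kept

Corrected query:
SELECT p.name, c.sales FROM authors p LEFT JOIN novels c ON c.author_id = p.id AND c.sales > 43838

Result:
name    | sales
--------+------
Asimov  | NULL 
Borges  | 60536
Le Guin | 77759
Tolkien | 47629
Austen  | 78158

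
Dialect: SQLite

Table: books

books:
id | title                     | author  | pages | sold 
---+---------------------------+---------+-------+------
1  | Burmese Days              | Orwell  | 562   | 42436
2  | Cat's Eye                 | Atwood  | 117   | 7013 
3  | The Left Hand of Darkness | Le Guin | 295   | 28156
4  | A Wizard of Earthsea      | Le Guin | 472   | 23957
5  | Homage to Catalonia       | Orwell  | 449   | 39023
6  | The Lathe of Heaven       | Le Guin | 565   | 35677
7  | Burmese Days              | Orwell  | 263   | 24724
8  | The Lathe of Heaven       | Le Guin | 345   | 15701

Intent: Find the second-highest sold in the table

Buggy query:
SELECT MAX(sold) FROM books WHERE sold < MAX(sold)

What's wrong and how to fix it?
Bug: The inner MAX is an aggregate inside WHERE, which is not allowed

Fix: Put the inner MAX in a scalar subquery

Corrected query:
SELECT MAX(sold) FROM books WHERE sold < (SELECT MAX(sold) FROM books)

Result:
MAX(sold)
---------
39023    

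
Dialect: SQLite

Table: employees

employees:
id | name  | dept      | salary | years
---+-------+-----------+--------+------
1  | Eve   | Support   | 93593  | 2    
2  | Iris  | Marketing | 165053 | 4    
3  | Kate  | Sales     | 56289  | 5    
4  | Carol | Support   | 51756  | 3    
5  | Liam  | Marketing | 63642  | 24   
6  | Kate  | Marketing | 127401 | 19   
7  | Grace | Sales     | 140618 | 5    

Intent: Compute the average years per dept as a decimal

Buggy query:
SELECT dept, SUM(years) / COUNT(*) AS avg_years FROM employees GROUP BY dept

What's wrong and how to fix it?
Bug: SUM(years) and COUNT(*) are both integers; the division truncates the fractional part

Fix: Cast one side to REAL so the division keeps the fractional part

Corrected query:
SELECT dept, SUM(years) * 1.0 / COUNT(*) AS avg_years FROM employees GROUP BY dept

Result:
dept      | avg_years
----------+----------
Marketing | 15.666667
Sales     | 5        
Support   | 2.5      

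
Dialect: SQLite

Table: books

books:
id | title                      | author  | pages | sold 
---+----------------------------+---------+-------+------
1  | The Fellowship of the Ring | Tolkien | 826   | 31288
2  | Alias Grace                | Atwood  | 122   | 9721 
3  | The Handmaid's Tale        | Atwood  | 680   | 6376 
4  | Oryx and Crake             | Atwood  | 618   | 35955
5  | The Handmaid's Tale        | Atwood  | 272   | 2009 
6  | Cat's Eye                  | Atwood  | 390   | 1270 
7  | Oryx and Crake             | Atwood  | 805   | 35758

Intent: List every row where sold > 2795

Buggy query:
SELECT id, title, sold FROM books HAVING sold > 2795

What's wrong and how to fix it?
Bug: This is a non-aggregate query (no GROUP BY, no aggregates), so in SQLite the HAVING clause is invalid here; a row-level condition belongs in WHERE

Fix: Replace HAVING with WHERE since the condition applies to individual rows

Corrected query:
SELECT id, title, sold FROM books WHERE sold > 2795

Result:
id | title                      | sold 
---+----------------------------+------
1  | The Fellowship of the Ring | 31288
2  | Alias Grace                | 9721 
3  | The Handmaid's Tale        | 6376 
4  | Oryx and Crake             | 35955
7  | Oryx and Crake             | 35758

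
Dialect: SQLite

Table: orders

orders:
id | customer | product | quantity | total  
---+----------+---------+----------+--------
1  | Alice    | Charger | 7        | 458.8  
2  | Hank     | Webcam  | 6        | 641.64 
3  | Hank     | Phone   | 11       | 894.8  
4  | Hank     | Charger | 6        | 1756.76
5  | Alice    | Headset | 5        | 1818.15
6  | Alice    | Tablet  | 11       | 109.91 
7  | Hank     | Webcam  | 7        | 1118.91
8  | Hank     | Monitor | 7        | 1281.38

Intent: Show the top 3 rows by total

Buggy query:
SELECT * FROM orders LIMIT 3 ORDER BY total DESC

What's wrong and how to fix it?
Bug: LIMIT must come after ORDER BY

Fix: Sort with ORDER BY, then apply LIMIT

Corrected query:
SELECT * FROM orders ORDER BY total DESC LIMIT 3

Result:
id | customer | product | quantity | total  
---+----------+---------+----------+--------
5  | Alice    | Headset | 5        | 1818.15
4  | Hank     | Charger | 6        | 1756.76
8  | Hank     | Monitor | 7        | 1281.38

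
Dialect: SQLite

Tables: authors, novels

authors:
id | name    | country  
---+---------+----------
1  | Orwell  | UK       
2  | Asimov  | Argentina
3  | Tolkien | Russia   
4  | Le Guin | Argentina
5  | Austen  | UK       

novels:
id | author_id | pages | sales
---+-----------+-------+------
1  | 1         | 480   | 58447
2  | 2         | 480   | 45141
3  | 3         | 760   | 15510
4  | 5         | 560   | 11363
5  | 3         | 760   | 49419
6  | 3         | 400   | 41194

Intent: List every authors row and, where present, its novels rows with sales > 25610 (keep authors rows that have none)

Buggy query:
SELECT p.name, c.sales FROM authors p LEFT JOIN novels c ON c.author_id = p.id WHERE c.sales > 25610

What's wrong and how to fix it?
Bug: A WHERE condition on the right-hand table after LEFT JOIN drops unmatched parents

Fix: Put 'c.sales > 25610' in the JOIN's ON clause instead of WHERE

Corrected query:
SELECT p.name, c.sales FROM authors p LEFT JOIN novels c ON c.author_id = p.id AND c.sales > 25610

Result:
name    | sales
--------+------
Orwell  | 58447
Asimov  | 45141
Tolkien | 41194
Tolkien | 49419
Le Guin | NULL 
Austen  | NULL 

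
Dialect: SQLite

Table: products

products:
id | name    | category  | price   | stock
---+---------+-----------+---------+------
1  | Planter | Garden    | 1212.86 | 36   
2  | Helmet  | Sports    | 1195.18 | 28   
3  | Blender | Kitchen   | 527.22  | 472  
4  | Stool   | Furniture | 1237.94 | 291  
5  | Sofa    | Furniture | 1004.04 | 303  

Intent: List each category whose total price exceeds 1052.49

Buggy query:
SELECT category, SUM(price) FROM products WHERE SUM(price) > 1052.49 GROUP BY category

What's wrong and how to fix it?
Bug: SUM(price) is an aggregate, but WHERE filters rows before aggregation

Fix: Use HAVING (which filters groups after aggregation) instead of WHERE

Corrected query:
SELECT category, SUM(price) FROM products GROUP BY category HAVING SUM(price) > 1052.49

Result:
category  | SUM(price)
----------+-----------
Furniture | 2241.98   
Garden    | 1212.86   
Sports    | 1195.18   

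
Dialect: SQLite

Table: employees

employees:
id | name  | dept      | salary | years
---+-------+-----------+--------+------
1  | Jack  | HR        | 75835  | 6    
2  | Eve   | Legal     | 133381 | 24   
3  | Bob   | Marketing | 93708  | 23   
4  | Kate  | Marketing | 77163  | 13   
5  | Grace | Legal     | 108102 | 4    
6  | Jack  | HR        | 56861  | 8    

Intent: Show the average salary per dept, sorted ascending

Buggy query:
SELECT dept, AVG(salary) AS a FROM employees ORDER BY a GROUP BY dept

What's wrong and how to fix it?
Bug: ORDER BY appears before GROUP BY; SQL clause order requires GROUP BY first

Fix: Move ORDER BY to the end, after GROUP BY

Corrected query:
SELECT dept, AVG(salary) AS a FROM employees GROUP BY dept ORDER BY a

Result:
dept      | a       
----------+---------
HR        | 66348   
Marketing | 85435.5 
Legal     | 120741.5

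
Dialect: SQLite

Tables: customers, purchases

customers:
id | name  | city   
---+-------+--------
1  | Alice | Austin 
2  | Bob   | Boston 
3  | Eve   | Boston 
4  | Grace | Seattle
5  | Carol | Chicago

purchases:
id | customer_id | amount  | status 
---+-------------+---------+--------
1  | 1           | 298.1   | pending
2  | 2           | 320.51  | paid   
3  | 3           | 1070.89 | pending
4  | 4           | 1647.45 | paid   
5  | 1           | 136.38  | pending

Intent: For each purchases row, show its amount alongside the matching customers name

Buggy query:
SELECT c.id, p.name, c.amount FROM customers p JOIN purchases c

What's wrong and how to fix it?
Bug: Missing join condition: each purchases row is matched to all customers rows instead of just its own

Fix: Specify the join condition linking the foreign key to the parent id

Corrected query:
SELECT c.id, p.name, c.amount FROM customers p JOIN purchases c ON c.customer_id = p.id

Result:
id | name  | amount 
---+-------+--------
1  | Alice | 298.1  
2  | Bob   | 320.51 
3  | Eve   | 1070.89
4  | Grace | 1647.45
5  | Alice | 136.38 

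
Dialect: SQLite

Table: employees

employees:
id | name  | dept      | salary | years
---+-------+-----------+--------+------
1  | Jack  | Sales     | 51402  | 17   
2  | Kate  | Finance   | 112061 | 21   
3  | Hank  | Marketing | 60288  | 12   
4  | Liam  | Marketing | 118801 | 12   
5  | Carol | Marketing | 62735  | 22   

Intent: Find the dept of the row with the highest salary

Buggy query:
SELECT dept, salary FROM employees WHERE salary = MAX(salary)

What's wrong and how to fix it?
Bug: WHERE is evaluated per row; an aggregate over the whole table isn't defined there

Fix: Use a subquery: WHERE salary = (SELECT MAX(salary) FROM employees)

Corrected query:
SELECT dept, salary FROM employees WHERE salary = (SELECT MAX(salary) FROM employees)

Result:
dept      | salary
----------+-------
Marketing | 118801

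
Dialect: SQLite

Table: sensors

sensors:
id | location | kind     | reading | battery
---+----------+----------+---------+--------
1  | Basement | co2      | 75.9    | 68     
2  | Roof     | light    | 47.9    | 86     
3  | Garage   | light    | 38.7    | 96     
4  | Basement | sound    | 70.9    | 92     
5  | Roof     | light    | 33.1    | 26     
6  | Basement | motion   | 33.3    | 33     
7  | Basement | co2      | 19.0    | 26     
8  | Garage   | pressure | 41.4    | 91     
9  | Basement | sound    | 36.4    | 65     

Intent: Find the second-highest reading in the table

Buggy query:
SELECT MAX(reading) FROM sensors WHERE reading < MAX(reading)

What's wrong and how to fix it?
Bug: MAX(reading) on the right of the comparison is an aggregate-in-WHERE error

Fix: Put the inner MAX in a scalar subquery

Corrected query:
SELECT MAX(reading) FROM sensors WHERE reading < (SELECT MAX(reading) FROM sensors)

Result:
MAX(reading)
------------
70.9        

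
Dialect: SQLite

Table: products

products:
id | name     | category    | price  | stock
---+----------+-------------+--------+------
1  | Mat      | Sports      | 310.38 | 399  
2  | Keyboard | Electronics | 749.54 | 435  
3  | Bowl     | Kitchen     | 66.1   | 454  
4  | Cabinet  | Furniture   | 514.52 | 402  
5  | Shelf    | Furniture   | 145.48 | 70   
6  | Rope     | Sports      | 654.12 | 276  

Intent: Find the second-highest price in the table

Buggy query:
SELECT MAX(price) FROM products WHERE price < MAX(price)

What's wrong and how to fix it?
Bug: The inner MAX is an aggregate inside WHERE, which is not allowed

Fix: Put the inner MAX in a scalar subquery

Corrected query:
SELECT MAX(price) FROM products WHERE price < (SELECT MAX(price) FROM products)

Result:
MAX(price)
----------
654.12    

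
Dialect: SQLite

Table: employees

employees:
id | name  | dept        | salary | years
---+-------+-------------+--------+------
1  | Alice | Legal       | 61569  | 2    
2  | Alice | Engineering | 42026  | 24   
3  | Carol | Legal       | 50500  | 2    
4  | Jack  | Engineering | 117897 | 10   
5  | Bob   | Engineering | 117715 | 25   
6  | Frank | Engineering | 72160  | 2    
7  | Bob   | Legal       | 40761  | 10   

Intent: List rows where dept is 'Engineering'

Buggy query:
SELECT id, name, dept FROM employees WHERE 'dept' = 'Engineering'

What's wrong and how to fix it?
Bug: 'dept' in single quotes is a string literal, not the column; the comparison is literal-vs-literal and never true

Fix: Reference the column as dept without single quotes

Corrected query:
SELECT id, name, dept FROM employees WHERE dept = 'Engineering'

Result:
id | name  | dept       
---+-------+------------
2  | Alice | Engineering
4  | Jack  | Engineering
5  | Bob   | Engineering
6  | Frank | Engineering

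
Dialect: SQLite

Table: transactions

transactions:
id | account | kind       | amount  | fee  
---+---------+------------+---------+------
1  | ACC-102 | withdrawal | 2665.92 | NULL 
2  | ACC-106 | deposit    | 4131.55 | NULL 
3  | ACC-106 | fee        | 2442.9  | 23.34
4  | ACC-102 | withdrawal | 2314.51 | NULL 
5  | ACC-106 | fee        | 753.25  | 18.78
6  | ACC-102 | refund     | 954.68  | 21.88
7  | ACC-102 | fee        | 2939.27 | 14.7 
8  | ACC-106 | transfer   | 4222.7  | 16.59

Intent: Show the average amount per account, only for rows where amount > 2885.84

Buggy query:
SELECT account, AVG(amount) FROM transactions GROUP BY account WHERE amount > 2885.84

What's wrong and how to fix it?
Bug: WHERE cannot follow GROUP BY

Fix: Move the WHERE clause before GROUP BY

Corrected query:
SELECT account, AVG(amount) FROM transactions WHERE amount > 2885.84 GROUP BY account

Result:
account | AVG(amount)
--------+------------
ACC-102 | 2939.27    
ACC-106 | 4177.125   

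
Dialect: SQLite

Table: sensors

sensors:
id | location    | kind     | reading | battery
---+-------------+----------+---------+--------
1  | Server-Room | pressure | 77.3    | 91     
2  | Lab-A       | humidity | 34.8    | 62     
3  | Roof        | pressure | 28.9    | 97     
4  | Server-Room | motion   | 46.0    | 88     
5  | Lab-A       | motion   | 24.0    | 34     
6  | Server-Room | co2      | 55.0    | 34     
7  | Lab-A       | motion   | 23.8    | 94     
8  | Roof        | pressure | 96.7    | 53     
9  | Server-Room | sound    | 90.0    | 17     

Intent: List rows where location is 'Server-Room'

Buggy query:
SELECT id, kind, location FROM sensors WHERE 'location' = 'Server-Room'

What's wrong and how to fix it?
Bug: Single quotes denote string literals in SQL; the column name is being compared as a constant string

Fix: Remove the quotes around the column name (or use double quotes for an identifier)

Corrected query:
SELECT id, kind, location FROM sensors WHERE location = 'Server-Room'

Result:
id | kind     | location   
---+----------+------------
1  | pressure | Server-Room
4  | motion   | Server-Room
6  | co2      | Server-Room
9  | sound    | Server-Room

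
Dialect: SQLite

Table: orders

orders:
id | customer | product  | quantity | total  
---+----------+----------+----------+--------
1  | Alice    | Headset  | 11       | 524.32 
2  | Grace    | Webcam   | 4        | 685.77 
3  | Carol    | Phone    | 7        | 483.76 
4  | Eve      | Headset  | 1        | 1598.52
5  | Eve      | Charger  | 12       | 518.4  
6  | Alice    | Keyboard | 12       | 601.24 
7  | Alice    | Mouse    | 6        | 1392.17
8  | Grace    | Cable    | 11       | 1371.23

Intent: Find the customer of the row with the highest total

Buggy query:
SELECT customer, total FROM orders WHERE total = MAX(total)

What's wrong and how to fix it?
Bug: WHERE is evaluated per row; an aggregate over the whole table isn't defined there

Fix: Use a subquery: WHERE total = (SELECT MAX(total) FROM orders)

Corrected query:
SELECT customer, total FROM orders WHERE total = (SELECT MAX(total) FROM orders)

Result:
customer | total  
---------+--------
Eve      | 1598.52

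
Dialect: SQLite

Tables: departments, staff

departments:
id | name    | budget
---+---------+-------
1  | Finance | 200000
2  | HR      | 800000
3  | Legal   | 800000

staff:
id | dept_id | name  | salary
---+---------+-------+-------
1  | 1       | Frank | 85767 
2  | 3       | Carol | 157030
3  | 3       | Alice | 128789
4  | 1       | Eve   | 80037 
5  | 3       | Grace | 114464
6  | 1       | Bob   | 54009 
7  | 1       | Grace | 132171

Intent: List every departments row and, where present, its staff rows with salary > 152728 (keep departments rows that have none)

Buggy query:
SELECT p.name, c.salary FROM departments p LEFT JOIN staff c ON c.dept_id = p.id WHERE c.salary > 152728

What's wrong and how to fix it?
Bug: Filtering c.salary in WHERE discards the NULL rows produced by LEFT JOIN, turning it into an inner join

Fix: Move the right-table condition into the ON clause so unmatched parents are kept

Corrected query:
SELECT p.name, c.salary FROM departments p LEFT JOIN staff c ON c.dept_id = p.id AND c.salary > 152728

Result:
name    | salary
--------+-------
Finance | NULL  
HR      | NULL  
Legal   | 157030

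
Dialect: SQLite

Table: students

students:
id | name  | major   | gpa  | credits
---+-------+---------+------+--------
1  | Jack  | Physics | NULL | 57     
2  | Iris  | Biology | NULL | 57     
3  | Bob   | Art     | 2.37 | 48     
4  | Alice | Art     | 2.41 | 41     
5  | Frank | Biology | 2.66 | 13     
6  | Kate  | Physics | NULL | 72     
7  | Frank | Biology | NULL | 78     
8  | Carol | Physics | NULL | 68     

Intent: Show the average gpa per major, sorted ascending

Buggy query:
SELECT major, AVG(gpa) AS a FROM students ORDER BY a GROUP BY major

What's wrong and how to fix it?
Bug: GROUP BY must precede ORDER BY

Fix: Move ORDER BY to the end, after GROUP BY

Corrected query:
SELECT major, AVG(gpa) AS a FROM students GROUP BY major ORDER BY a

Result:
major   | a   
--------+-----
Physics | NULL
Art     | 2.39
Biology | 2.66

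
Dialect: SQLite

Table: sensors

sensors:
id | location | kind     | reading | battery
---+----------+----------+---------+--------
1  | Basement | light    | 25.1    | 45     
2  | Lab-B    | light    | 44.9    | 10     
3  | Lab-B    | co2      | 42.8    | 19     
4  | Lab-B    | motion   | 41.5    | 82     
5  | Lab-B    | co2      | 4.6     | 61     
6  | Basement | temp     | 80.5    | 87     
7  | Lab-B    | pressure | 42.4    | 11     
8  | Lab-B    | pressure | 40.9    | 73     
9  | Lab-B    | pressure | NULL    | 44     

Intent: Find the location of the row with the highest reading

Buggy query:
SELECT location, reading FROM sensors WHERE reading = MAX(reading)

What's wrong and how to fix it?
Bug: MAX(reading) is an aggregate and cannot be used directly in WHERE

Fix: Wrap MAX in a scalar subquery so WHERE compares against a single value

Corrected query:
SELECT location, reading FROM sensors WHERE reading = (SELECT MAX(reading) FROM sensors)

Result:
location | reading
---------+--------
Basement | 80.5   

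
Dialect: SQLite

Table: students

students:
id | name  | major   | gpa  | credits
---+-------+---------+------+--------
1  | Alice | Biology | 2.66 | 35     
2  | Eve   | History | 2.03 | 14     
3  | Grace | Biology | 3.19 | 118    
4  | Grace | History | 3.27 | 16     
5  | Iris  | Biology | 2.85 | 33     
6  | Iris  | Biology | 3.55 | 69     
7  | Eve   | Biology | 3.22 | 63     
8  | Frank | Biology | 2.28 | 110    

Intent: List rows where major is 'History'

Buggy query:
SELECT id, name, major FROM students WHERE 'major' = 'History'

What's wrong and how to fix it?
Bug: 'major' in single quotes is a string literal, not the column; the comparison is literal-vs-literal and never true

Fix: Reference the column as major without single quotes

Corrected query:
SELECT id, name, major FROM students WHERE major = 'History'

Result:
id | name  | major  
---+-------+--------
2  | Eve   | History
4  | Grace | History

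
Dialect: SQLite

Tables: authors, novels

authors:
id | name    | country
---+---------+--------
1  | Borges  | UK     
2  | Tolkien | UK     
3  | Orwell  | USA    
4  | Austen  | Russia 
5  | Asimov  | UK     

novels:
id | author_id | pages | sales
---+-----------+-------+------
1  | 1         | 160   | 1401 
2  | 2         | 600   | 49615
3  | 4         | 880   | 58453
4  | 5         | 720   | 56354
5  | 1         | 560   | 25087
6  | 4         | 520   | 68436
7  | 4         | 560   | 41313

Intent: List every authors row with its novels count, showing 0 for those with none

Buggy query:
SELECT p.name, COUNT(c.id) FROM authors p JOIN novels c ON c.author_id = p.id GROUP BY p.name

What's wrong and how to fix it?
Bug: An inner join excludes parents with zero children

Fix: Use LEFT JOIN so parents without children still appear (COUNT(c.id) gives 0)

Corrected query:
SELECT p.name, COUNT(c.id) FROM authors p LEFT JOIN novels c ON c.author_id = p.id GROUP BY p.name

Result:
name    | COUNT(c.id)
--------+------------
Asimov  | 1          
Austen  | 3          
Borges  | 2          
Orwell  | 0          
Tolkien | 1          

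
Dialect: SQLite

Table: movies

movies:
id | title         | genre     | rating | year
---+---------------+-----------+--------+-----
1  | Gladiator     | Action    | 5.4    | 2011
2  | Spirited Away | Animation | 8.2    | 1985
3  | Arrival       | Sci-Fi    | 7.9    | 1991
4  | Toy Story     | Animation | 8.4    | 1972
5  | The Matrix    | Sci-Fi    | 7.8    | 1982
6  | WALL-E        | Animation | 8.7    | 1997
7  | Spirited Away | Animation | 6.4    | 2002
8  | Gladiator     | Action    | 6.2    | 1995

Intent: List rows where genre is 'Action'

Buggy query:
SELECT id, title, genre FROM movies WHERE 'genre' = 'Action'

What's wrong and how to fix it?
Bug: 'genre' in single quotes is a string literal, not the column; the comparison is literal-vs-literal and never true

Fix: Remove the quotes around the column name (or use double quotes for an identifier)

Corrected query:
SELECT id, title, genre FROM movies WHERE genre = 'Action'

Result:
id | title     | genre 
---+-----------+-------
1  | Gladiator | Action
8  | Gladiator | Action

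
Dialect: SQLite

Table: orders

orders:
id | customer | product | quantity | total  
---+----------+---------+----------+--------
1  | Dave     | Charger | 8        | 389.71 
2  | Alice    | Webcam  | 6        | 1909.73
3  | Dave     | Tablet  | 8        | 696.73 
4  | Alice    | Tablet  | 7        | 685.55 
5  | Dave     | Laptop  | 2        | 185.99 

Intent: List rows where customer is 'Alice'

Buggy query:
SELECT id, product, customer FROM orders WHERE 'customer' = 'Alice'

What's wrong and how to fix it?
Bug: 'customer' in single quotes is a string literal, not the column; the comparison is literal-vs-literal and never true

Fix: Remove the quotes around the column name (or use double quotes for an identifier)

Corrected query:
SELECT id, product, customer FROM orders WHERE customer = 'Alice'

Result:
id | product | customer
---+---------+---------
2  | Webcam  | Alice   
4  | Tablet  | Alice   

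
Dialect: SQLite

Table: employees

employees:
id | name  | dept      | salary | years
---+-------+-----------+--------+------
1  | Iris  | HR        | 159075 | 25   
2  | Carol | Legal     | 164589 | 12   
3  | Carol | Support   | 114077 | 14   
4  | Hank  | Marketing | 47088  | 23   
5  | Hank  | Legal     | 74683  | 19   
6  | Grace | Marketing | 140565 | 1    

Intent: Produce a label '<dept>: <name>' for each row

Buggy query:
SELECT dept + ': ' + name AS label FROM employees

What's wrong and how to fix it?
Bug: SQLite uses || for string concatenation; + coerces text to numbers (yielding 0)

Fix: Replace + with || to concatenate text

Corrected query:
SELECT dept || ': ' || name AS label FROM employees

Result:
label           
----------------
HR: Iris        
Legal: Carol    
Support: Carol  
Marketing: Hank 
Legal: Hank     
Marketing: Grace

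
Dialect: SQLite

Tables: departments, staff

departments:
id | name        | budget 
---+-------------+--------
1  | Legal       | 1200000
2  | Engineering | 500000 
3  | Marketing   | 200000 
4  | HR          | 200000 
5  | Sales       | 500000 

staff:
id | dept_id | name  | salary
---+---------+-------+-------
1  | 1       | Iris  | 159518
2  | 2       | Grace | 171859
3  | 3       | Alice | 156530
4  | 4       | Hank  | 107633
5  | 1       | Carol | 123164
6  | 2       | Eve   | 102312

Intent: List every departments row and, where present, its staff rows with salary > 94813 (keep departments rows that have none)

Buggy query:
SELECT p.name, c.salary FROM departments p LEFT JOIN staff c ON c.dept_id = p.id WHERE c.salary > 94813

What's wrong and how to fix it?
Bug: A WHERE condition on the right-hand table after LEFT JOIN drops unmatched parents

Fix: Put 'c.salary > 94813' in the JOIN's ON clause instead of WHERE

Corrected query:
SELECT p.name, c.salary FROM departments p LEFT JOIN staff c ON c.dept_id = p.id AND c.salary > 94813

Result:
name        | salary
------------+-------
Legal       | 123164
Legal       | 159518
Engineering | 102312
Engineering | 171859
Marketing   | 156530
HR          | 107633
Sales       | NULL  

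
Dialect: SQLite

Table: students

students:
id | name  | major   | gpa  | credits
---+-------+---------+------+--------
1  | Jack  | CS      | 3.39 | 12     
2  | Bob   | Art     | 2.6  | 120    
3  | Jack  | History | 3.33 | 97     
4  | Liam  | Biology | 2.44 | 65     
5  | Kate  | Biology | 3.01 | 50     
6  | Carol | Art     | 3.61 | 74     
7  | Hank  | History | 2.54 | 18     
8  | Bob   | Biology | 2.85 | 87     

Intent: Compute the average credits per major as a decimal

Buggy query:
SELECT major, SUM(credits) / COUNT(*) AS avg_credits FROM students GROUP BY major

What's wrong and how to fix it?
Bug: SUM(credits) and COUNT(*) are both integers; the division truncates the fractional part

Fix: Multiply by 1.0 (or CAST to REAL) to force floating-point division

Corrected query:
SELECT major, SUM(credits) * 1.0 / COUNT(*) AS avg_credits FROM students GROUP BY major

Result:
major   | avg_credits
--------+------------
Art     | 97         
Biology | 67.333333  
CS      | 12         
History | 57.5       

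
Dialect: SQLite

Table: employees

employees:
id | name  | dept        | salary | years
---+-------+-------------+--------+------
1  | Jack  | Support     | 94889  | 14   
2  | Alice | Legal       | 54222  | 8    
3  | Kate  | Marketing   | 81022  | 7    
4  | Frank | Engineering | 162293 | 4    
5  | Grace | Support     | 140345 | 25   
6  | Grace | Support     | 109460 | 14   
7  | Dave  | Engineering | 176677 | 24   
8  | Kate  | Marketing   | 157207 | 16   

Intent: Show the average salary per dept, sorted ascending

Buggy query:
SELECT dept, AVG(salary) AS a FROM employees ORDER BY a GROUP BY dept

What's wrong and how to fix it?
Bug: ORDER BY appears before GROUP BY; SQL clause order requires GROUP BY first

Fix: Move ORDER BY to the end, after GROUP BY

Corrected query:
SELECT dept, AVG(salary) AS a FROM employees GROUP BY dept ORDER BY a

Result:
dept        | a       
------------+---------
Legal       | 54222   
Support     | 114898  
Marketing   | 119114.5
Engineering | 169485  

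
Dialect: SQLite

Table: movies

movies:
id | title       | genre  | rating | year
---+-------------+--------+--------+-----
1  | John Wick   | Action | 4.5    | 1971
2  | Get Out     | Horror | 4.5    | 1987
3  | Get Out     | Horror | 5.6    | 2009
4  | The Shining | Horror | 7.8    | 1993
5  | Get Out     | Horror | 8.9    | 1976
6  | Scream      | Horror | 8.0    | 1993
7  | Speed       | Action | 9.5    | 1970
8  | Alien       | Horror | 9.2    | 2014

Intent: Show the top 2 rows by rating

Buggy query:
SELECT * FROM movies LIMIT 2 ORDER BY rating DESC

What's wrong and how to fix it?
Bug: ORDER BY cannot follow LIMIT; LIMIT is the final clause

Fix: Swap the clauses: ORDER BY first, then LIMIT

Corrected query:
SELECT * FROM movies ORDER BY rating DESC LIMIT 2

Result:
id | title | genre  | rating | year
---+-------+--------+--------+-----
7  | Speed | Action | 9.5    | 1970
8  | Alien | Horror | 9.2    | 2014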